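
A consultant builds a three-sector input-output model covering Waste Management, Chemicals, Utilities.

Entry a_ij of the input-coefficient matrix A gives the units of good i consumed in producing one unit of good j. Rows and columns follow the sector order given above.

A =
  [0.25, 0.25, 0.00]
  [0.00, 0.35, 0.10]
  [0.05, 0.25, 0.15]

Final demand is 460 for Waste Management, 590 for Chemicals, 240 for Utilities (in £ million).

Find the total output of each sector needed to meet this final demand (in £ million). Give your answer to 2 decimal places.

x_W = 948.40, x_C = 1005.20, x_U = 633.79

I − A =
  [   0.75    -0.25     0.00]
  [   0.00     0.65    -0.10]
  [  -0.05    -0.25     0.85]
Cofactors of I−A, C_ij = (−1)^(i+j)·(minor ij) (rows/columns in the sector order above):
  C_11 = (0.65)(0.85) − (-0.10)(-0.25) = 0.5275
  C_12 = −[(0.00)(0.85) − (-0.10)(-0.05)] = 0.0050
  C_13 = (0.00)(-0.25) − (0.65)(-0.05) = 0.0325
  C_21 = −[(-0.25)(0.85) − (0.00)(-0.25)] = 0.2125
  C_22 = (0.75)(0.85) − (0.00)(-0.05) = 0.6375
  C_23 = −[(0.75)(-0.25) − (-0.25)(-0.05)] = 0.2000
  C_31 = (-0.25)(-0.10) − (0.00)(0.65) = 0.0250
  C_32 = −[(0.75)(-0.10) − (0.00)(0.00)] = 0.0750
  C_33 = (0.75)(0.65) − (-0.25)(0.00) = 0.4875
det(I−A) = Σ_j (I−A)_1j·C_1j = (0.75)(0.5275) + (-0.25)(0.0050) + (0.00)(0.0325) = 0.394375
adj(I−A) = Cᵀ =
  [ 0.5275   0.2125   0.0250]
  [ 0.0050   0.6375   0.0750]
  [ 0.0325   0.2000   0.4875]
(I − A)⁻¹ = adj(I−A) / det(I−A) ≈
  [   1.3376     0.5388     0.0634]
  [   0.0127     1.6165     0.1902]
  [   0.0824     0.5071     1.2361]
x = (I − A)⁻¹ d = adj(I−A)·d / det(I−A), with det(I−A) = 0.394375:
  x_W = (0.5275·460 + 0.2125·590 + 0.0250·240) / 0.394375 = 374.025 / 0.394375 ≈ 948.40
  x_C = (0.0050·460 + 0.6375·590 + 0.0750·240) / 0.394375 = 396.425 / 0.394375 ≈ 1005.20
  x_U = (0.0325·460 + 0.2000·590 + 0.4875·240) / 0.394375 = 249.95 / 0.394375 ≈ 633.79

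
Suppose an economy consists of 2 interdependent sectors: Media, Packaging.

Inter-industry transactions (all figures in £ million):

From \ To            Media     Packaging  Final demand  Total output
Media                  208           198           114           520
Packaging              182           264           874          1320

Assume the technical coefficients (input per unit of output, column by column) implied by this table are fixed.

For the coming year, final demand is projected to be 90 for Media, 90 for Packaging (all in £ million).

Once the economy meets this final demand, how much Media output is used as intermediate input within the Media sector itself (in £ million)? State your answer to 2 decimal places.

Technical coefficients a_ij = z_ij / X_j:
  a_11 = 208/520 = 0.40, a_21 = 182/520 = 0.35
  a_12 = 198/1320 = 0.15, a_22 = 264/1320 = 0.20
I − A =
  [   0.60    -0.15]
  [  -0.35     0.80]
det(I−A) = (0.60)(0.80) − (-0.15)(-0.35) = 0.4275
adj(I−A) = [[0.80, 0.15], [0.35, 0.60]]
(I − A)⁻¹ = adj(I−A) / det(I−A) ≈
  [   1.8713     0.3509]
  [   0.8187     1.4035]
First solve x = (I − A)⁻¹ d = adj(I−A)·d / det(I−A); in particular x_1 = (0.80·90 + 0.15·90) / 0.4275 = 85.50 / 0.4275 = 200.0000.
Intermediate flow from 1 to 1: z_11 = a_11 · x_1 = 0.40 × 85.50 / 0.4275 = 34.20 / 0.4275 = 80.00.

z_11 = 80.00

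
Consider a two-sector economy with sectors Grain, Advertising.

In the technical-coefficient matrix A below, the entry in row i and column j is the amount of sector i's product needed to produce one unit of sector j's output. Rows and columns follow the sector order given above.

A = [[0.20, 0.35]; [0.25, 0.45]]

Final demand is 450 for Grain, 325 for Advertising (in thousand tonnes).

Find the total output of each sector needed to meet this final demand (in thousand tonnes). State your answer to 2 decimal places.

x_1 = 1024.82, x_2 = 1056.74

I − A =
  [   0.80    -0.35]
  [  -0.25     0.55]
det(I−A) = (0.80)(0.55) − (-0.35)(-0.25) = 0.3525
adj(I−A) = [[0.55, 0.35], [0.25, 0.80]]
(I − A)⁻¹ = adj(I−A) / det(I−A) ≈
  [   1.5603     0.9929]
  [   0.7092     2.2695]
x = (I − A)⁻¹ d = adj(I−A)·d / det(I−A), with det(I−A) = 0.3525:
  x_1 = (0.55·450 + 0.35·325) / 0.3525 = 361.25 / 0.3525 ≈ 1024.82
  x_2 = (0.25·450 + 0.80·325) / 0.3525 = 372.50 / 0.3525 ≈ 1056.74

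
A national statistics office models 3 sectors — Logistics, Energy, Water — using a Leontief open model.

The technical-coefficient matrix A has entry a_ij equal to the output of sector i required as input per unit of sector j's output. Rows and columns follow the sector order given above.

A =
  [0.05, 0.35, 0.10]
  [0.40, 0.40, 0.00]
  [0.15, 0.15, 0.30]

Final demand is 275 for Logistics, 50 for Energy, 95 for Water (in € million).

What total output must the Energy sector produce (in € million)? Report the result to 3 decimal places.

x_E = 396.154

I − A =
  [   0.95    -0.35    -0.10]
  [  -0.40     0.60     0.00]
  [  -0.15    -0.15     0.70]
Cofactors of I−A, C_ij = (−1)^(i+j)·(minor ij) (rows/columns in the sector order above):
  C_11 = (0.60)(0.70) − (0.00)(-0.15) = 0.4200
  C_12 = −[(-0.40)(0.70) − (0.00)(-0.15)] = 0.2800
  C_13 = (-0.40)(-0.15) − (0.60)(-0.15) = 0.1500
  C_21 = −[(-0.35)(0.70) − (-0.10)(-0.15)] = 0.2600
  C_22 = (0.95)(0.70) − (-0.10)(-0.15) = 0.6500
  C_23 = −[(0.95)(-0.15) − (-0.35)(-0.15)] = 0.1950
  C_31 = (-0.35)(0.00) − (-0.10)(0.60) = 0.0600
  C_32 = −[(0.95)(0.00) − (-0.10)(-0.40)] = 0.0400
  C_33 = (0.95)(0.60) − (-0.35)(-0.40) = 0.4300
det(I−A) = Σ_j (I−A)_1j·C_1j = (0.95)(0.4200) + (-0.35)(0.2800) + (-0.10)(0.1500) = 0.2860
adj(I−A) = Cᵀ =
  [ 0.4200   0.2600   0.0600]
  [ 0.2800   0.6500   0.0400]
  [ 0.1500   0.1950   0.4300]
(I − A)⁻¹ = adj(I−A) / det(I−A) ≈
  [   1.4685     0.9091     0.2098]
  [   0.9790     2.2727     0.1399]
  [   0.5245     0.6818     1.5035]
x = (I − A)⁻¹ d = adj(I−A)·d / det(I−A), with det(I−A) = 0.2860:
  x_L = (0.4200·275 + 0.2600·50 + 0.0600·95) / 0.2860 = 134.20 / 0.2860 ≈ 469.231
  x_E = (0.2800·275 + 0.6500·50 + 0.0400·95) / 0.2860 = 113.30 / 0.2860 ≈ 396.154
  x_W = (0.1500·275 + 0.1950·50 + 0.4300·95) / 0.2860 = 91.85 / 0.2860 ≈ 321.154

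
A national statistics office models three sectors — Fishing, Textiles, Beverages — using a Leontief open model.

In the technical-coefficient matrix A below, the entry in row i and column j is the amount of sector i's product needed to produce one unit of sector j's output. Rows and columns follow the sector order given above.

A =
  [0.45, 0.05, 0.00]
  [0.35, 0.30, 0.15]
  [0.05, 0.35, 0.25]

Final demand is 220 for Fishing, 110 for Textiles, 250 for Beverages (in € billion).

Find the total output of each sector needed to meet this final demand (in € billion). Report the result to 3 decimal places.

x_F = 446.271, x_T = 508.980, x_B = 600.609

I − A =
  [   0.55    -0.05     0.00]
  [  -0.35     0.70    -0.15]
  [  -0.05    -0.35     0.75]
Cofactors of I−A, C_ij = (−1)^(i+j)·(minor ij) (rows/columns in the sector order above):
  C_11 = (0.70)(0.75) − (-0.15)(-0.35) = 0.4725
  C_12 = −[(-0.35)(0.75) − (-0.15)(-0.05)] = 0.2700
  C_13 = (-0.35)(-0.35) − (0.70)(-0.05) = 0.1575
  C_21 = −[(-0.05)(0.75) − (0.00)(-0.35)] = 0.0375
  C_22 = (0.55)(0.75) − (0.00)(-0.05) = 0.4125
  C_23 = −[(0.55)(-0.35) − (-0.05)(-0.05)] = 0.1950
  C_31 = (-0.05)(-0.15) − (0.00)(0.70) = 0.0075
  C_32 = −[(0.55)(-0.15) − (0.00)(-0.35)] = 0.0825
  C_33 = (0.55)(0.70) − (-0.05)(-0.35) = 0.3675
det(I−A) = Σ_j (I−A)_1j·C_1j = (0.55)(0.4725) + (-0.05)(0.2700) + (0.00)(0.1575) = 0.246375
adj(I−A) = Cᵀ =
  [ 0.4725   0.0375   0.0075]
  [ 0.2700   0.4125   0.0825]
  [ 0.1575   0.1950   0.3675]
(I − A)⁻¹ = adj(I−A) / det(I−A) ≈
  [   1.9178     0.1522     0.0304]
  [   1.0959     1.6743     0.3349]
  [   0.6393     0.7915     1.4916]
x = (I − A)⁻¹ d = adj(I−A)·d / det(I−A), with det(I−A) = 0.246375:
  x_F = (0.4725·220 + 0.0375·110 + 0.0075·250) / 0.246375 = 109.95 / 0.246375 ≈ 446.271
  x_T = (0.2700·220 + 0.4125·110 + 0.0825·250) / 0.246375 = 125.40 / 0.246375 ≈ 508.980
  x_B = (0.1575·220 + 0.1950·110 + 0.3675·250) / 0.246375 = 147.975 / 0.246375 ≈ 600.609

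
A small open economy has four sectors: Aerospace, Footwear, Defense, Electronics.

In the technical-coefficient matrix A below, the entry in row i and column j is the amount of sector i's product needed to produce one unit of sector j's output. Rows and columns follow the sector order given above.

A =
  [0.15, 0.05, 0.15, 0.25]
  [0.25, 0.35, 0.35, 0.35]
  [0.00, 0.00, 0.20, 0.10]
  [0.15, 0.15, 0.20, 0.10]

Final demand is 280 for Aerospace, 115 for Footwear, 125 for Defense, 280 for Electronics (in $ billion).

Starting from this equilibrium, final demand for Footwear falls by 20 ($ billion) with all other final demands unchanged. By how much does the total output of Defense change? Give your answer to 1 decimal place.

I − A =
  [   0.85    -0.05    -0.15    -0.25]
  [  -0.25     0.65    -0.35    -0.35]
  [   0.00     0.00     0.80    -0.10]
  [  -0.15    -0.15    -0.20     0.90]
Compute the cofactors C_ij = (−1)^(i+j)·(3×3 minor ij) of I−A; the adjugate is their transpose:
adj(I−A) = Cᵀ =
  [ 0.40775   0.06725   0.14475   0.15550]
  [ 0.22225   0.56275   0.36825   0.32150]
  [ 0.01350   0.01350   0.40500   0.05400]
  [ 0.10800   0.10800   0.17550   0.43200]
det(I−A) = Σ_j (I−A)_1j·C_1j = (0.85)(0.40775) + (-0.05)(0.22225) + (-0.15)(0.01350) + (-0.25)(0.10800) = 0.30645
(I − A)⁻¹ = adj(I−A) / det(I−A) ≈
  [   1.3306     0.2194     0.4723     0.5074]
  [   0.7252     1.8364     1.2017     1.0491]
  [   0.0441     0.0441     1.3216     0.1762]
  [   0.3524     0.3524     0.5727     1.4097]
Δx = (I − A)⁻¹ Δd with Δd having -20 in the Footwear component and 0 elsewhere.
So Δx_3 = L_32 · (-20), where L_32 = adj(I−A)_32 / det(I−A) = 0.01350 / 0.30645.
Δx_3 = 0.01350 × (-20) / 0.30645 = -0.27 / 0.30645 ≈ -0.9.

Δx_3 = -0.9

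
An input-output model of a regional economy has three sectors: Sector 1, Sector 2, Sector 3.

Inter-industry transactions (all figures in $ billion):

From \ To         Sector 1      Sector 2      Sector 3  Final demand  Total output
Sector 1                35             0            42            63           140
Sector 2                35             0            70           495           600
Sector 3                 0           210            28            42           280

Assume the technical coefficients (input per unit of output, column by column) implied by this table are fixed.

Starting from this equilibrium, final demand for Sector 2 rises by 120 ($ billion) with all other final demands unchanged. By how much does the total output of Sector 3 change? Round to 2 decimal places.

Technical coefficients a_ij = z_ij / X_j:
  a_11 = 35/140 = 0.25, a_21 = 35/140 = 0.25, a_31 = 0/140 = 0.00
  a_12 = 0/600 = 0.00, a_22 = 0/600 = 0.00, a_32 = 210/600 = 0.35
  a_13 = 42/280 = 0.15, a_23 = 70/280 = 0.25, a_33 = 28/280 = 0.10
I − A =
  [   0.75     0.00    -0.15]
  [  -0.25     1.00    -0.25]
  [   0.00    -0.35     0.90]
Cofactors of I−A, C_ij = (−1)^(i+j)·(minor ij) (rows/columns in the sector order above):
  C_11 = (1.00)(0.90) − (-0.25)(-0.35) = 0.8125
  C_12 = −[(-0.25)(0.90) − (-0.25)(0.00)] = 0.2250
  C_13 = (-0.25)(-0.35) − (1.00)(0.00) = 0.0875
  C_21 = −[(0.00)(0.90) − (-0.15)(-0.35)] = 0.0525
  C_22 = (0.75)(0.90) − (-0.15)(0.00) = 0.6750
  C_23 = −[(0.75)(-0.35) − (0.00)(0.00)] = 0.2625
  C_31 = (0.00)(-0.25) − (-0.15)(1.00) = 0.1500
  C_32 = −[(0.75)(-0.25) − (-0.15)(-0.25)] = 0.2250
  C_33 = (0.75)(1.00) − (0.00)(-0.25) = 0.7500
det(I−A) = Σ_j (I−A)_1j·C_1j = (0.75)(0.8125) + (0.00)(0.2250) + (-0.15)(0.0875) = 0.59625
adj(I−A) = Cᵀ =
  [ 0.8125   0.0525   0.1500]
  [ 0.2250   0.6750   0.2250]
  [ 0.0875   0.2625   0.7500]
(I − A)⁻¹ = adj(I−A) / det(I−A) ≈
  [   1.3627     0.0881     0.2516]
  [   0.3774     1.1321     0.3774]
  [   0.1468     0.4403     1.2579]
Δx = (I − A)⁻¹ Δd with Δd having +120 in the Sector 2 component and 0 elsewhere.
So Δx_3 = L_32 · (+120), where L_32 = adj(I−A)_32 / det(I−A) = 0.2625 / 0.59625.
Δx_3 = 0.2625 × (+120) / 0.59625 = 31.50 / 0.59625 ≈ 52.83.

Δx_3 = 52.83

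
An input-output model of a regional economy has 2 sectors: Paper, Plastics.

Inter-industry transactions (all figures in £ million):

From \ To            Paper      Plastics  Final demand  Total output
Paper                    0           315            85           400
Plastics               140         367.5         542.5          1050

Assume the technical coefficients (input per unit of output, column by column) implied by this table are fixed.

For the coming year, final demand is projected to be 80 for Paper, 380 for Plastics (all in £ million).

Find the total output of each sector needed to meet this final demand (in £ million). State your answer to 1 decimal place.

Technical coefficients a_ij = z_ij / X_j:
  a_11 = 0/400 = 0.00, a_21 = 140/400 = 0.35
  a_12 = 315/1050 = 0.30, a_22 = 367.5/1050 = 0.35
I − A =
  [   1.00    -0.30]
  [  -0.35     0.65]
det(I−A) = (1.00)(0.65) − (-0.30)(-0.35) = 0.5450
adj(I−A) = [[0.65, 0.30], [0.35, 1.00]]
(I − A)⁻¹ = adj(I−A) / det(I−A) ≈
  [   1.1927     0.5505]
  [   0.6422     1.8349]
x = (I − A)⁻¹ d = adj(I−A)·d / det(I−A), with det(I−A) = 0.5450:
  x_1 = (0.65·80 + 0.30·380) / 0.5450 = 166.00 / 0.5450 ≈ 304.6
  x_2 = (0.35·80 + 1.00·380) / 0.5450 = 408.00 / 0.5450 ≈ 748.6

x_1 = 304.6, x_2 = 748.6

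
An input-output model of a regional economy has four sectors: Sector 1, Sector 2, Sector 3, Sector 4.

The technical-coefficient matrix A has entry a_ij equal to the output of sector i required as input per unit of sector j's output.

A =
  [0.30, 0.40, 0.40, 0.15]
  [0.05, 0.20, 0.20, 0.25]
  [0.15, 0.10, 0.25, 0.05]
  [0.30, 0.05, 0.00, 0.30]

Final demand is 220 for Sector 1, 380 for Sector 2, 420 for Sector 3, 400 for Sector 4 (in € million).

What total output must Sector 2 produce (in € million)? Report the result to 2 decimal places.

I − A =
  [   0.70    -0.40    -0.40    -0.15]
  [  -0.05     0.80    -0.20    -0.25]
  [  -0.15    -0.10     0.75    -0.05]
  [  -0.30    -0.05     0.00     0.70]
Compute the cofactors C_ij = (−1)^(i+j)·(3×3 minor ij) of I−A; the adjugate is their transpose:
adj(I−A) = Cᵀ =
  [ 0.396125   0.244625   0.276500   0.192000]
  [ 0.106500   0.285750   0.133000   0.134375]
  [ 0.105250   0.095375   0.302875   0.078250]
  [ 0.177375   0.125250   0.128000   0.329000]
det(I−A) = Σ_j (I−A)_1j·C_1j = (0.70)(0.396125) + (-0.40)(0.106500) + (-0.40)(0.105250) + (-0.15)(0.177375) = 0.16598125
(I − A)⁻¹ = adj(I−A) / det(I−A) ≈
  [   2.3866     1.4738     1.6659     1.1568]
  [   0.6416     1.7216     0.8013     0.8096]
  [   0.6341     0.5746     1.8248     0.4714]
  [   1.0686     0.7546     0.7712     1.9822]
x = (I − A)⁻¹ d = adj(I−A)·d / det(I−A), with det(I−A) = 0.16598125:
  x_1 = (0.396125·220 + 0.244625·380 + 0.276500·420 + 0.192000·400) / 0.16598125 = 373.035 / 0.16598125 ≈ 2247.45
  x_2 = (0.106500·220 + 0.285750·380 + 0.133000·420 + 0.134375·400) / 0.16598125 = 241.625 / 0.16598125 ≈ 1455.74
  x_3 = (0.105250·220 + 0.095375·380 + 0.302875·420 + 0.078250·400) / 0.16598125 = 217.905 / 0.16598125 ≈ 1312.83
  x_4 = (0.177375·220 + 0.125250·380 + 0.128000·420 + 0.329000·400) / 0.16598125 = 271.9775 / 0.16598125 ≈ 1638.60

x_2 = 1455.74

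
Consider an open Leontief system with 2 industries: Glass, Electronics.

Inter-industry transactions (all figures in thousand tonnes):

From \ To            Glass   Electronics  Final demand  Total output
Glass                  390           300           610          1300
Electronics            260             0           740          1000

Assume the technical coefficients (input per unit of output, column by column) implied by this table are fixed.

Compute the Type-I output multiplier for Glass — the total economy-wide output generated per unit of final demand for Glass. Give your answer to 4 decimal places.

m_G = 1.8750

Technical coefficients a_ij = z_ij / X_j:
  a_GG = 390/1300 = 0.30, a_EG = 260/1300 = 0.20
  a_GE = 300/1000 = 0.30, a_EE = 0/1000 = 0.00
I − A =
  [   0.70    -0.30]
  [  -0.20     1.00]
det(I−A) = (0.70)(1.00) − (-0.30)(-0.20) = 0.6400
adj(I−A) = [[1.00, 0.30], [0.20, 0.70]]
(I − A)⁻¹ = adj(I−A) / det(I−A) ≈
  [   1.56250     0.46875]
  [   0.31250     1.09375]
The output multiplier for sector j is the column-j sum of the Leontief inverse (I − A)⁻¹ = adj(I−A) / det(I−A).
Column G of adj(I−A): (1.00, 0.20); det(I−A) = 0.6400.
m_G = (1.00 + 0.20) / 0.6400 = 1.20 / 0.6400 = 1.8750.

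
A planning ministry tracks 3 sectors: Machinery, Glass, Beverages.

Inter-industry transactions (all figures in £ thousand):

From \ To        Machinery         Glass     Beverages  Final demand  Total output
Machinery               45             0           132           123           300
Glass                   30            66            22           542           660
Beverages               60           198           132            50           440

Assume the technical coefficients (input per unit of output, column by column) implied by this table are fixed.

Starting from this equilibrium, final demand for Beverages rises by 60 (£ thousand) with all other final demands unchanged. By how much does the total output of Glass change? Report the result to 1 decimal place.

Technical coefficients a_ij = z_ij / X_j:
  a_11 = 45/300 = 0.15, a_21 = 30/300 = 0.10, a_31 = 60/300 = 0.20
  a_12 = 0/660 = 0.00, a_22 = 66/660 = 0.10, a_32 = 198/660 = 0.30
  a_13 = 132/440 = 0.30, a_23 = 22/440 = 0.05, a_33 = 132/440 = 0.30
I − A =
  [   0.85     0.00    -0.30]
  [  -0.10     0.90    -0.05]
  [  -0.20    -0.30     0.70]
Cofactors of I−A, C_ij = (−1)^(i+j)·(minor ij) (rows/columns in the sector order above):
  C_11 = (0.90)(0.70) − (-0.05)(-0.30) = 0.6150
  C_12 = −[(-0.10)(0.70) − (-0.05)(-0.20)] = 0.0800
  C_13 = (-0.10)(-0.30) − (0.90)(-0.20) = 0.2100
  C_21 = −[(0.00)(0.70) − (-0.30)(-0.30)] = 0.0900
  C_22 = (0.85)(0.70) − (-0.30)(-0.20) = 0.5350
  C_23 = −[(0.85)(-0.30) − (0.00)(-0.20)] = 0.2550
  C_31 = (0.00)(-0.05) − (-0.30)(0.90) = 0.2700
  C_32 = −[(0.85)(-0.05) − (-0.30)(-0.10)] = 0.0725
  C_33 = (0.85)(0.90) − (0.00)(-0.10) = 0.7650
det(I−A) = Σ_j (I−A)_1j·C_1j = (0.85)(0.6150) + (0.00)(0.0800) + (-0.30)(0.2100) = 0.45975
adj(I−A) = Cᵀ =
  [ 0.6150   0.0900   0.2700]
  [ 0.0800   0.5350   0.0725]
  [ 0.2100   0.2550   0.7650]
(I − A)⁻¹ = adj(I−A) / det(I−A) ≈
  [   1.3377     0.1958     0.5873]
  [   0.1740     1.1637     0.1577]
  [   0.4568     0.5546     1.6639]
Δx = (I − A)⁻¹ Δd with Δd having +60 in the Beverages component and 0 elsewhere.
So Δx_2 = L_23 · (+60), where L_23 = adj(I−A)_23 / det(I−A) = 0.0725 / 0.45975.
Δx_2 = 0.0725 × (+60) / 0.45975 = 4.35 / 0.45975 ≈ 9.5.

Δx_2 = 9.5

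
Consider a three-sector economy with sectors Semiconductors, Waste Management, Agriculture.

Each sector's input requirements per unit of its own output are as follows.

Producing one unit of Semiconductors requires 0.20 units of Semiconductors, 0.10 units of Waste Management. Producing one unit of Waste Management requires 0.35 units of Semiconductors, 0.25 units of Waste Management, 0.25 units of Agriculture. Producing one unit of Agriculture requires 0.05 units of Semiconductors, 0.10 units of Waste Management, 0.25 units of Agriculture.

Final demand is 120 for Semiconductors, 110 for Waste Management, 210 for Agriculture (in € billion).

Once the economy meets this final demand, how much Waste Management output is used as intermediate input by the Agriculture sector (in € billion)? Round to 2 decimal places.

z_WA = 35.69

I − A =
  [   0.80    -0.35    -0.05]
  [  -0.10     0.75    -0.10]
  [   0.00    -0.25     0.75]
Cofactors of I−A, C_ij = (−1)^(i+j)·(minor ij) (rows/columns in the sector order above):
  C_11 = (0.75)(0.75) − (-0.10)(-0.25) = 0.5375
  C_12 = −[(-0.10)(0.75) − (-0.10)(0.00)] = 0.0750
  C_13 = (-0.10)(-0.25) − (0.75)(0.00) = 0.0250
  C_21 = −[(-0.35)(0.75) − (-0.05)(-0.25)] = 0.2750
  C_22 = (0.80)(0.75) − (-0.05)(0.00) = 0.6000
  C_23 = −[(0.80)(-0.25) − (-0.35)(0.00)] = 0.2000
  C_31 = (-0.35)(-0.10) − (-0.05)(0.75) = 0.0725
  C_32 = −[(0.80)(-0.10) − (-0.05)(-0.10)] = 0.0850
  C_33 = (0.80)(0.75) − (-0.35)(-0.10) = 0.5650
det(I−A) = Σ_j (I−A)_1j·C_1j = (0.80)(0.5375) + (-0.35)(0.0750) + (-0.05)(0.0250) = 0.4025
adj(I−A) = Cᵀ =
  [ 0.5375   0.2750   0.0725]
  [ 0.0750   0.6000   0.0850]
  [ 0.0250   0.2000   0.5650]
(I − A)⁻¹ = adj(I−A) / det(I−A) ≈
  [   1.3354     0.6832     0.1801]
  [   0.1863     1.4907     0.2112]
  [   0.0621     0.4969     1.4037]
First solve x = (I − A)⁻¹ d = adj(I−A)·d / det(I−A); in particular x_A = (0.0250·120 + 0.2000·110 + 0.5650·210) / 0.4025 = 143.65 / 0.4025 ≈ 356.8944.
Intermediate flow from W to A: z_WA = a_WA · x_A = 0.10 × 143.65 / 0.4025 = 14.365 / 0.4025 ≈ 35.69.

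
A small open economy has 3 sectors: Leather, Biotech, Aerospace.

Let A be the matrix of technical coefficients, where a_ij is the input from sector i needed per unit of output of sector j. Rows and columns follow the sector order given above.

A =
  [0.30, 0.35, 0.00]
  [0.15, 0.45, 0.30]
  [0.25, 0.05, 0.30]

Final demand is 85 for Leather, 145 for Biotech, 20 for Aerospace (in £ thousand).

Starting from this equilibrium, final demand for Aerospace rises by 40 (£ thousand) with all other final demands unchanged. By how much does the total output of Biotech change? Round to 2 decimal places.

I − A =
  [   0.70    -0.35     0.00]
  [  -0.15     0.55    -0.30]
  [  -0.25    -0.05     0.70]
Cofactors of I−A, C_ij = (−1)^(i+j)·(minor ij) (rows/columns in the sector order above):
  C_11 = (0.55)(0.70) − (-0.30)(-0.05) = 0.3700
  C_12 = −[(-0.15)(0.70) − (-0.30)(-0.25)] = 0.1800
  C_13 = (-0.15)(-0.05) − (0.55)(-0.25) = 0.1450
  C_21 = −[(-0.35)(0.70) − (0.00)(-0.05)] = 0.2450
  C_22 = (0.70)(0.70) − (0.00)(-0.25) = 0.4900
  C_23 = −[(0.70)(-0.05) − (-0.35)(-0.25)] = 0.1225
  C_31 = (-0.35)(-0.30) − (0.00)(0.55) = 0.1050
  C_32 = −[(0.70)(-0.30) − (0.00)(-0.15)] = 0.2100
  C_33 = (0.70)(0.55) − (-0.35)(-0.15) = 0.3325
det(I−A) = Σ_j (I−A)_1j·C_1j = (0.70)(0.3700) + (-0.35)(0.1800) + (0.00)(0.1450) = 0.1960
adj(I−A) = Cᵀ =
  [ 0.3700   0.2450   0.1050]
  [ 0.1800   0.4900   0.2100]
  [ 0.1450   0.1225   0.3325]
(I − A)⁻¹ = adj(I−A) / det(I−A) ≈
  [   1.8878     1.2500     0.5357]
  [   0.9184     2.5000     1.0714]
  [   0.7398     0.6250     1.6964]
Δx = (I − A)⁻¹ Δd with Δd having +40 in the Aerospace component and 0 elsewhere.
So Δx_B = L_BA · (+40), where L_BA = adj(I−A)_BA / det(I−A) = 0.2100 / 0.1960.
Δx_B = 0.2100 × (+40) / 0.1960 = 8.40 / 0.1960 ≈ 42.86.

Δx_B = 42.86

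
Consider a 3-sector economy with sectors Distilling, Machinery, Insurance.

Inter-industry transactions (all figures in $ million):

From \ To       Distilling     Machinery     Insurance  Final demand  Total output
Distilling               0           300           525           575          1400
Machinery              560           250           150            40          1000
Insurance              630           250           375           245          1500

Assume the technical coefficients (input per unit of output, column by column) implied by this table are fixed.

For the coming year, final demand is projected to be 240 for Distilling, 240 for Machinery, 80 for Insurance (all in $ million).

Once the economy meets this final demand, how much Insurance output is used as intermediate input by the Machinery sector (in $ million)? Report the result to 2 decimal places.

Technical coefficients a_ij = z_ij / X_j:
  a_DD = 0/1400 = 0.00, a_MD = 560/1400 = 0.40, a_ID = 630/1400 = 0.45
  a_DM = 300/1000 = 0.30, a_MM = 250/1000 = 0.25, a_IM = 250/1000 = 0.25
  a_DI = 525/1500 = 0.35, a_MI = 150/1500 = 0.10, a_II = 375/1500 = 0.25
I − A =
  [   1.00    -0.30    -0.35]
  [  -0.40     0.75    -0.10]
  [  -0.45    -0.25     0.75]
Cofactors of I−A, C_ij = (−1)^(i+j)·(minor ij) (rows/columns in the sector order above):
  C_11 = (0.75)(0.75) − (-0.10)(-0.25) = 0.5375
  C_12 = −[(-0.40)(0.75) − (-0.10)(-0.45)] = 0.3450
  C_13 = (-0.40)(-0.25) − (0.75)(-0.45) = 0.4375
  C_21 = −[(-0.30)(0.75) − (-0.35)(-0.25)] = 0.3125
  C_22 = (1.00)(0.75) − (-0.35)(-0.45) = 0.5925
  C_23 = −[(1.00)(-0.25) − (-0.30)(-0.45)] = 0.3850
  C_31 = (-0.30)(-0.10) − (-0.35)(0.75) = 0.2925
  C_32 = −[(1.00)(-0.10) − (-0.35)(-0.40)] = 0.2400
  C_33 = (1.00)(0.75) − (-0.30)(-0.40) = 0.6300
det(I−A) = Σ_j (I−A)_1j·C_1j = (1.00)(0.5375) + (-0.30)(0.3450) + (-0.35)(0.4375) = 0.280875
adj(I−A) = Cᵀ =
  [ 0.5375   0.3125   0.2925]
  [ 0.3450   0.5925   0.2400]
  [ 0.4375   0.3850   0.6300]
(I − A)⁻¹ = adj(I−A) / det(I−A) ≈
  [   1.9137     1.1126     1.0414]
  [   1.2283     2.1095     0.8545]
  [   1.5576     1.3707     2.2430]
First solve x = (I − A)⁻¹ d = adj(I−A)·d / det(I−A); in particular x_M = (0.3450·240 + 0.5925·240 + 0.2400·80) / 0.280875 = 244.20 / 0.280875 ≈ 869.4259.
Intermediate flow from I to M: z_IM = a_IM · x_M = 0.25 × 244.20 / 0.280875 = 61.05 / 0.280875 ≈ 217.36.

z_IM = 217.36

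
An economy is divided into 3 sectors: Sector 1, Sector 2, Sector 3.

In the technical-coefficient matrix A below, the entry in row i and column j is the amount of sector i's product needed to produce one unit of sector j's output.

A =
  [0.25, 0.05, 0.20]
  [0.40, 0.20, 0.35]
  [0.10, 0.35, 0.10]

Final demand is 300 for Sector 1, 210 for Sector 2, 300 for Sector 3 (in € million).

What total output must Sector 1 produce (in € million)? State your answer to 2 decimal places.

x_1 = 667.71

I − A =
  [   0.75    -0.05    -0.20]
  [  -0.40     0.80    -0.35]
  [  -0.10    -0.35     0.90]
Cofactors of I−A, C_ij = (−1)^(i+j)·(minor ij) (rows/columns in the sector order above):
  C_11 = (0.80)(0.90) − (-0.35)(-0.35) = 0.5975
  C_12 = −[(-0.40)(0.90) − (-0.35)(-0.10)] = 0.3950
  C_13 = (-0.40)(-0.35) − (0.80)(-0.10) = 0.2200
  C_21 = −[(-0.05)(0.90) − (-0.20)(-0.35)] = 0.1150
  C_22 = (0.75)(0.90) − (-0.20)(-0.10) = 0.6550
  C_23 = −[(0.75)(-0.35) − (-0.05)(-0.10)] = 0.2675
  C_31 = (-0.05)(-0.35) − (-0.20)(0.80) = 0.1775
  C_32 = −[(0.75)(-0.35) − (-0.20)(-0.40)] = 0.3425
  C_33 = (0.75)(0.80) − (-0.05)(-0.40) = 0.5800
det(I−A) = Σ_j (I−A)_1j·C_1j = (0.75)(0.5975) + (-0.05)(0.3950) + (-0.20)(0.2200) = 0.384375
adj(I−A) = Cᵀ =
  [ 0.5975   0.1150   0.1775]
  [ 0.3950   0.6550   0.3425]
  [ 0.2200   0.2675   0.5800]
(I − A)⁻¹ = adj(I−A) / det(I−A) ≈
  [   1.5545     0.2992     0.4618]
  [   1.0276     1.7041     0.8911]
  [   0.5724     0.6959     1.5089]
x = (I − A)⁻¹ d = adj(I−A)·d / det(I−A), with det(I−A) = 0.384375:
  x_1 = (0.5975·300 + 0.1150·210 + 0.1775·300) / 0.384375 = 256.65 / 0.384375 ≈ 667.71
  x_2 = (0.3950·300 + 0.6550·210 + 0.3425·300) / 0.384375 = 358.80 / 0.384375 ≈ 933.46
  x_3 = (0.2200·300 + 0.2675·210 + 0.5800·300) / 0.384375 = 296.175 / 0.384375 ≈ 770.54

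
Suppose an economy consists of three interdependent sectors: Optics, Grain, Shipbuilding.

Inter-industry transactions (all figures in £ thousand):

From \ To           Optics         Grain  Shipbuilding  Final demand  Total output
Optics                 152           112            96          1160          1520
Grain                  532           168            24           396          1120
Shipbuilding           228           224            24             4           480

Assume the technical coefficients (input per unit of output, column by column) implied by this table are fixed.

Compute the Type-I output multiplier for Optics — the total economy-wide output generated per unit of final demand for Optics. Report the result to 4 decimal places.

m_O = 2.0722

Technical coefficients a_ij = z_ij / X_j:
  a_OO = 152/1520 = 0.10, a_GO = 532/1520 = 0.35, a_SO = 228/1520 = 0.15
  a_OG = 112/1120 = 0.10, a_GG = 168/1120 = 0.15, a_SG = 224/1120 = 0.20
  a_OS = 96/480 = 0.20, a_GS = 24/480 = 0.05, a_SS = 24/480 = 0.05
I − A =
  [   0.90    -0.10    -0.20]
  [  -0.35     0.85    -0.05]
  [  -0.15    -0.20     0.95]
Cofactors of I−A, C_ij = (−1)^(i+j)·(minor ij) (rows/columns in the sector order above):
  C_11 = (0.85)(0.95) − (-0.05)(-0.20) = 0.7975
  C_12 = −[(-0.35)(0.95) − (-0.05)(-0.15)] = 0.3400
  C_13 = (-0.35)(-0.20) − (0.85)(-0.15) = 0.1975
  C_21 = −[(-0.10)(0.95) − (-0.20)(-0.20)] = 0.1350
  C_22 = (0.90)(0.95) − (-0.20)(-0.15) = 0.8250
  C_23 = −[(0.90)(-0.20) − (-0.10)(-0.15)] = 0.1950
  C_31 = (-0.10)(-0.05) − (-0.20)(0.85) = 0.1750
  C_32 = −[(0.90)(-0.05) − (-0.20)(-0.35)] = 0.1150
  C_33 = (0.90)(0.85) − (-0.10)(-0.35) = 0.7300
det(I−A) = Σ_j (I−A)_1j·C_1j = (0.90)(0.7975) + (-0.10)(0.3400) + (-0.20)(0.1975) = 0.64425
adj(I−A) = Cᵀ =
  [ 0.7975   0.1350   0.1750]
  [ 0.3400   0.8250   0.1150]
  [ 0.1975   0.1950   0.7300]
(I − A)⁻¹ = adj(I−A) / det(I−A) ≈
  [   1.23787     0.20955     0.27163]
  [   0.52775     1.28056     0.17850]
  [   0.30656     0.30268     1.13310]
The output multiplier for sector j is the column-j sum of the Leontief inverse (I − A)⁻¹ = adj(I−A) / det(I−A).
Column O of adj(I−A): (0.7975, 0.3400, 0.1975); det(I−A) = 0.64425.
m_O = (0.7975 + 0.3400 + 0.1975) / 0.64425 = 1.335 / 0.64425 ≈ 2.0722.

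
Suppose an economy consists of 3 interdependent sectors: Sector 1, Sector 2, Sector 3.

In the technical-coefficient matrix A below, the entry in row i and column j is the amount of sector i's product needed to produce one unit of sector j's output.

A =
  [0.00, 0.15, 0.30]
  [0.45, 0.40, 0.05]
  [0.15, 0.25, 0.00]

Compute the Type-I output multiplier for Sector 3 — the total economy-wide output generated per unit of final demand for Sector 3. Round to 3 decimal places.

I − A =
  [   1.00    -0.15    -0.30]
  [  -0.45     0.60    -0.05]
  [  -0.15    -0.25     1.00]
Cofactors of I−A, C_ij = (−1)^(i+j)·(minor ij) (rows/columns in the sector order above):
  C_11 = (0.60)(1.00) − (-0.05)(-0.25) = 0.5875
  C_12 = −[(-0.45)(1.00) − (-0.05)(-0.15)] = 0.4575
  C_13 = (-0.45)(-0.25) − (0.60)(-0.15) = 0.2025
  C_21 = −[(-0.15)(1.00) − (-0.30)(-0.25)] = 0.2250
  C_22 = (1.00)(1.00) − (-0.30)(-0.15) = 0.9550
  C_23 = −[(1.00)(-0.25) − (-0.15)(-0.15)] = 0.2725
  C_31 = (-0.15)(-0.05) − (-0.30)(0.60) = 0.1875
  C_32 = −[(1.00)(-0.05) − (-0.30)(-0.45)] = 0.1850
  C_33 = (1.00)(0.60) − (-0.15)(-0.45) = 0.5325
det(I−A) = Σ_j (I−A)_1j·C_1j = (1.00)(0.5875) + (-0.15)(0.4575) + (-0.30)(0.2025) = 0.458125
adj(I−A) = Cᵀ =
  [ 0.5875   0.2250   0.1875]
  [ 0.4575   0.9550   0.1850]
  [ 0.2025   0.2725   0.5325]
(I − A)⁻¹ = adj(I−A) / det(I−A) ≈
  [   1.2824     0.4911     0.4093]
  [   0.9986     2.0846     0.4038]
  [   0.4420     0.5948     1.1623]
The output multiplier for sector j is the column-j sum of the Leontief inverse (I − A)⁻¹ = adj(I−A) / det(I−A).
Column 3 of adj(I−A): (0.1875, 0.1850, 0.5325); det(I−A) = 0.458125.
m_3 = (0.1875 + 0.1850 + 0.5325) / 0.458125 = 0.905 / 0.458125 ≈ 1.975.

m_3 = 1.975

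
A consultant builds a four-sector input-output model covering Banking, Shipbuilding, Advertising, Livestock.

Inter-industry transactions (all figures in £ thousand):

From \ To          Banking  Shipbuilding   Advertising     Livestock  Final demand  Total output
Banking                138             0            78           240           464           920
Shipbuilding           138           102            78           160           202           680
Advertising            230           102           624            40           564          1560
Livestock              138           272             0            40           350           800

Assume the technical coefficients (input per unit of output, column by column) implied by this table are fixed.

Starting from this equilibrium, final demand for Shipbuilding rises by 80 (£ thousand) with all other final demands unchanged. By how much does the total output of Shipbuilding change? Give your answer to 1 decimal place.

Δx_2 = 111.9

Technical coefficients a_ij = z_ij / X_j:
  a_11 = 138/920 = 0.15, a_21 = 138/920 = 0.15, a_31 = 230/920 = 0.25, a_41 = 138/920 = 0.15
  a_12 = 0/680 = 0.00, a_22 = 102/680 = 0.15, a_32 = 102/680 = 0.15, a_42 = 272/680 = 0.40
  a_13 = 78/1560 = 0.05, a_23 = 78/1560 = 0.05, a_33 = 624/1560 = 0.40, a_43 = 0/1560 = 0.00
  a_14 = 240/800 = 0.30, a_24 = 160/800 = 0.20, a_34 = 40/800 = 0.05, a_44 = 40/800 = 0.05
I − A =
  [   0.85     0.00    -0.05    -0.30]
  [  -0.15     0.85    -0.05    -0.20]
  [  -0.25    -0.15     0.60    -0.05]
  [  -0.15    -0.40     0.00     0.95]
Compute the cofactors C_ij = (−1)^(i+j)·(3×3 minor ij) of I−A; the adjugate is their transpose:
adj(I−A) = Cᵀ =
  [ 0.428375   0.080125   0.042375   0.154375]
  [ 0.115750   0.445250   0.046750   0.132750]
  [ 0.217125   0.161375   0.562125   0.132125]
  [ 0.116375   0.200125   0.026375   0.415375]
det(I−A) = Σ_j (I−A)_1j·C_1j = (0.85)(0.428375) + (0.00)(0.115750) + (-0.05)(0.217125) + (-0.30)(0.116375) = 0.31835
(I − A)⁻¹ = adj(I−A) / det(I−A) ≈
  [   1.3456     0.2517     0.1331     0.4849]
  [   0.3636     1.3986     0.1469     0.4170]
  [   0.6820     0.5069     1.7657     0.4150]
  [   0.3656     0.6286     0.0828     1.3048]
Δx = (I − A)⁻¹ Δd with Δd having +80 in the Shipbuilding component and 0 elsewhere.
So Δx_2 = L_22 · (+80), where L_22 = adj(I−A)_22 / det(I−A) = 0.445250 / 0.31835.
Δx_2 = 0.445250 × (+80) / 0.31835 = 35.62 / 0.31835 ≈ 111.9.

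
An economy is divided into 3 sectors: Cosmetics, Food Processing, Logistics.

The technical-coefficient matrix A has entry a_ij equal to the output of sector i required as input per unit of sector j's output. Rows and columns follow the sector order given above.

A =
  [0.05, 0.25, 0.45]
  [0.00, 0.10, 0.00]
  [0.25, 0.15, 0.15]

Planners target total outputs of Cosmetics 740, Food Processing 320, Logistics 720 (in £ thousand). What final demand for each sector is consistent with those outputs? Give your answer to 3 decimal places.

I − A =
  [   0.95    -0.25    -0.45]
  [   0.00     0.90     0.00]
  [  -0.25    -0.15     0.85]
d = (I − A) x:
  d_C = (+0.95)·740 + (-0.25)·320 + (-0.45)·720 = 299.000
  d_F = (+0.00)·740 + (+0.90)·320 + (+0.00)·720 = 288.000
  d_L = (-0.25)·740 + (-0.15)·320 + (+0.85)·720 = 379.000

d_C = 299.000, d_F = 288.000, d_L = 379.000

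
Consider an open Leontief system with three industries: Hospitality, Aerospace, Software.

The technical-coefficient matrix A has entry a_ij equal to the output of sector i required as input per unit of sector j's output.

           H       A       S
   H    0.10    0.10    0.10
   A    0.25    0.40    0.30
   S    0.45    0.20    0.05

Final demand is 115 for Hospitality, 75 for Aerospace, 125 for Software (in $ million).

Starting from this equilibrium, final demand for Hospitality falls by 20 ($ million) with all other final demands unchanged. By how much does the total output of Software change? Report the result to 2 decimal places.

Δx_S = -16.42

I − A =
  [   0.90    -0.10    -0.10]
  [  -0.25     0.60    -0.30]
  [  -0.45    -0.20     0.95]
Cofactors of I−A, C_ij = (−1)^(i+j)·(minor ij) (rows/columns in the sector order above):
  C_11 = (0.60)(0.95) − (-0.30)(-0.20) = 0.5100
  C_12 = −[(-0.25)(0.95) − (-0.30)(-0.45)] = 0.3725
  C_13 = (-0.25)(-0.20) − (0.60)(-0.45) = 0.3200
  C_21 = −[(-0.10)(0.95) − (-0.10)(-0.20)] = 0.1150
  C_22 = (0.90)(0.95) − (-0.10)(-0.45) = 0.8100
  C_23 = −[(0.90)(-0.20) − (-0.10)(-0.45)] = 0.2250
  C_31 = (-0.10)(-0.30) − (-0.10)(0.60) = 0.0900
  C_32 = −[(0.90)(-0.30) − (-0.10)(-0.25)] = 0.2950
  C_33 = (0.90)(0.60) − (-0.10)(-0.25) = 0.5150
det(I−A) = Σ_j (I−A)_1j·C_1j = (0.90)(0.5100) + (-0.10)(0.3725) + (-0.10)(0.3200) = 0.38975
adj(I−A) = Cᵀ =
  [ 0.5100   0.1150   0.0900]
  [ 0.3725   0.8100   0.2950]
  [ 0.3200   0.2250   0.5150]
(I − A)⁻¹ = adj(I−A) / det(I−A) ≈
  [   1.3085     0.2951     0.2309]
  [   0.9557     2.0783     0.7569]
  [   0.8210     0.5773     1.3214]
Δx = (I − A)⁻¹ Δd with Δd having -20 in the Hospitality component and 0 elsewhere.
So Δx_S = L_SH · (-20), where L_SH = adj(I−A)_SH / det(I−A) = 0.3200 / 0.38975.
Δx_S = 0.3200 × (-20) / 0.38975 = -6.40 / 0.38975 ≈ -16.42.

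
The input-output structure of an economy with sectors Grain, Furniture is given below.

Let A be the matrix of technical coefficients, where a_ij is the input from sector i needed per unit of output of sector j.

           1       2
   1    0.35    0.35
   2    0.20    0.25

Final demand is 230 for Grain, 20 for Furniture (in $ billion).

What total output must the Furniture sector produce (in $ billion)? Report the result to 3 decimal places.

x_2 = 141.317

I − A =
  [   0.65    -0.35]
  [  -0.20     0.75]
det(I−A) = (0.65)(0.75) − (-0.35)(-0.20) = 0.4175
adj(I−A) = [[0.75, 0.35], [0.20, 0.65]]
(I − A)⁻¹ = adj(I−A) / det(I−A) ≈
  [   1.7964     0.8383]
  [   0.4790     1.5569]
x = (I − A)⁻¹ d = adj(I−A)·d / det(I−A), with det(I−A) = 0.4175:
  x_1 = (0.75·230 + 0.35·20) / 0.4175 = 179.50 / 0.4175 ≈ 429.940
  x_2 = (0.20·230 + 0.65·20) / 0.4175 = 59.00 / 0.4175 ≈ 141.317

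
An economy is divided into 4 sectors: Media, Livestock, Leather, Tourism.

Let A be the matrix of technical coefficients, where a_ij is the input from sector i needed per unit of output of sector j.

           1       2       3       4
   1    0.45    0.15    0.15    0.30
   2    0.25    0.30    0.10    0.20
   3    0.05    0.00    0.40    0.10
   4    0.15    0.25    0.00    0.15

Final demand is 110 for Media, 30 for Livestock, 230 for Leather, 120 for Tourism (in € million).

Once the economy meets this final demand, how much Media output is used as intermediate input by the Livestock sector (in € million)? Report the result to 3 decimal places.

I − A =
  [   0.55    -0.15    -0.15    -0.30]
  [  -0.25     0.70    -0.10    -0.20]
  [  -0.05     0.00     0.60    -0.10]
  [  -0.15    -0.25     0.00     0.85]
Compute the cofactors C_ij = (−1)^(i+j)·(3×3 minor ij) of I−A; the adjugate is their transpose:
adj(I−A) = Cᵀ =
  [ 0.324500   0.125250   0.102000   0.156000]
  [ 0.151250   0.244875   0.078625   0.120250]
  [ 0.044000   0.026125   0.213125   0.046750]
  [ 0.101750   0.094125   0.041125   0.202500]
det(I−A) = Σ_j (I−A)_1j·C_1j = (0.55)(0.324500) + (-0.15)(0.151250) + (-0.15)(0.044000) + (-0.30)(0.101750) = 0.1186625
(I − A)⁻¹ = adj(I−A) / det(I−A) ≈
  [   2.7346     1.0555     0.8596     1.3147]
  [   1.2746     2.0636     0.6626     1.0134]
  [   0.3708     0.2202     1.7961     0.3940]
  [   0.8575     0.7932     0.3466     1.7065]
First solve x = (I − A)⁻¹ d = adj(I−A)·d / det(I−A); in particular x_2 = (0.151250·110 + 0.244875·30 + 0.078625·230 + 0.120250·120) / 0.1186625 = 56.4975 / 0.1186625 ≈ 476.11925.
Intermediate flow from 1 to 2: z_12 = a_12 · x_2 = 0.15 × 56.4975 / 0.1186625 = 8.474625 / 0.1186625 ≈ 71.418.

z_12 = 71.418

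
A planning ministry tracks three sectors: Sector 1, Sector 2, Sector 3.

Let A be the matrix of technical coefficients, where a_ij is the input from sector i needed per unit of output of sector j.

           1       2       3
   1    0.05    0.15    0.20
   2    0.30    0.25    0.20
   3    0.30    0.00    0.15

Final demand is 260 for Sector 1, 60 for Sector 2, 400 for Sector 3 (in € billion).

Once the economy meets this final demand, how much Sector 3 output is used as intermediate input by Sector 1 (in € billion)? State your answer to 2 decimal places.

I − A =
  [   0.95    -0.15    -0.20]
  [  -0.30     0.75    -0.20]
  [  -0.30     0.00     0.85]
Cofactors of I−A, C_ij = (−1)^(i+j)·(minor ij) (rows/columns in the sector order above):
  C_11 = (0.75)(0.85) − (-0.20)(0.00) = 0.6375
  C_12 = −[(-0.30)(0.85) − (-0.20)(-0.30)] = 0.3150
  C_13 = (-0.30)(0.00) − (0.75)(-0.30) = 0.2250
  C_21 = −[(-0.15)(0.85) − (-0.20)(0.00)] = 0.1275
  C_22 = (0.95)(0.85) − (-0.20)(-0.30) = 0.7475
  C_23 = −[(0.95)(0.00) − (-0.15)(-0.30)] = 0.0450
  C_31 = (-0.15)(-0.20) − (-0.20)(0.75) = 0.1800
  C_32 = −[(0.95)(-0.20) − (-0.20)(-0.30)] = 0.2500
  C_33 = (0.95)(0.75) − (-0.15)(-0.30) = 0.6675
det(I−A) = Σ_j (I−A)_1j·C_1j = (0.95)(0.6375) + (-0.15)(0.3150) + (-0.20)(0.2250) = 0.513375
adj(I−A) = Cᵀ =
  [ 0.6375   0.1275   0.1800]
  [ 0.3150   0.7475   0.2500]
  [ 0.2250   0.0450   0.6675]
(I − A)⁻¹ = adj(I−A) / det(I−A) ≈
  [   1.2418     0.2484     0.3506]
  [   0.6136     1.4561     0.4870]
  [   0.4383     0.0877     1.3002]
First solve x = (I − A)⁻¹ d = adj(I−A)·d / det(I−A); in particular x_1 = (0.6375·260 + 0.1275·60 + 0.1800·400) / 0.513375 = 245.40 / 0.513375 ≈ 478.0131.
Intermediate flow from 3 to 1: z_31 = a_31 · x_1 = 0.30 × 245.40 / 0.513375 = 73.62 / 0.513375 ≈ 143.40.

z_31 = 143.40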